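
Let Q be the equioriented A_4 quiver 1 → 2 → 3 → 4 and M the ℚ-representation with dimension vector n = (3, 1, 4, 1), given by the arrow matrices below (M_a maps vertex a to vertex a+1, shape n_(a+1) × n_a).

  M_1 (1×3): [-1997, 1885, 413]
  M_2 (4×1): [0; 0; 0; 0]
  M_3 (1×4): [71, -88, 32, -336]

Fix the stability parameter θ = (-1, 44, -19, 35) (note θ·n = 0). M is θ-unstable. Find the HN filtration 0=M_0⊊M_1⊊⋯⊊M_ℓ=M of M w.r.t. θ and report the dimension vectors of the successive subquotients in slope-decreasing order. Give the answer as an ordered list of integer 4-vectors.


Interval decomposition of M: I[1,1]^2, I[1,2], I[3,3]^3, I[3,4].
HN type (ℓ=4): μ^(1)=44; μ^(2)=35; μ^(3)=-1; μ^(4)=-19

((0, 1, 0, 0); (0, 0, 0, 1); (3, 0, 0, 0); (0, 0, 4, 0))


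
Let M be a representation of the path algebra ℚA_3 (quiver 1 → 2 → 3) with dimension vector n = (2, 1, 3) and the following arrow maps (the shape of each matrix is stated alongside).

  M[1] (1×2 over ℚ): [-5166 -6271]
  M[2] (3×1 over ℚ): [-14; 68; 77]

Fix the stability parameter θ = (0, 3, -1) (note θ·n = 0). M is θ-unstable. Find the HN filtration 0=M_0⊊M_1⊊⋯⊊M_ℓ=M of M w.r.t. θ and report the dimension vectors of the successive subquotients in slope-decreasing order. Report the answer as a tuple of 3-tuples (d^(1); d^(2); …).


Via rank(M_{q-1}∘⋯∘M_p): M ≅ I[1,1], I[1,3], I[3,3]^2.
μ_θ-semistable layers: μ^(1)=1; μ^(2)=0; μ^(3)=-1

((0, 1, 1); (2, 0, 0); (0, 0, 2))


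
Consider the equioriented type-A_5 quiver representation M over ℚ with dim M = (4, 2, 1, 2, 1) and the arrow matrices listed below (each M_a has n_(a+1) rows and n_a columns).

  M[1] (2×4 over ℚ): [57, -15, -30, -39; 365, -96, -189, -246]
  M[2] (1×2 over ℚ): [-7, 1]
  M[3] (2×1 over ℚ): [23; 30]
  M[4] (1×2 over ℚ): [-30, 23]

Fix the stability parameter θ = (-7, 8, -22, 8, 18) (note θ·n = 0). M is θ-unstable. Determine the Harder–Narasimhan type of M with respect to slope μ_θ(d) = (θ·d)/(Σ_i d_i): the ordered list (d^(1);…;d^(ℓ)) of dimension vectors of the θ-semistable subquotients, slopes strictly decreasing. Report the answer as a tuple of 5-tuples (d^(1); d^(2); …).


Interval decomposition of M: I[1,1]^2, I[1,2], I[1,4], I[4,5].
HN type (ℓ=3): μ^(1)=18; μ^(2)=8; μ^(3)=-7

((0, 0, 0, 0, 1); (0, 1, 0, 2, 0); (4, 1, 1, 0, 0))


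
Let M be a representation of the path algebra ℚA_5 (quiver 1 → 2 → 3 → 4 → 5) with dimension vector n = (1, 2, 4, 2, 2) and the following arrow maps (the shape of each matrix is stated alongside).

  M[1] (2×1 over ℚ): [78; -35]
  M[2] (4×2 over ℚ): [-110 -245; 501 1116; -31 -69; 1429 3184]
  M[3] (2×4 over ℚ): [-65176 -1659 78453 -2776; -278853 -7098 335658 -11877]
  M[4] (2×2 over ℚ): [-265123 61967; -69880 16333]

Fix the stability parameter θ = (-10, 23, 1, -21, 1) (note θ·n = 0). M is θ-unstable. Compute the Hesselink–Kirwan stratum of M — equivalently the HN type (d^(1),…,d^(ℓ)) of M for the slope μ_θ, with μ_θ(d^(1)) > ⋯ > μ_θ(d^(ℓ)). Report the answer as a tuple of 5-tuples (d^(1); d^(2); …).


Barcode: M ≅ I[1,5], I[2,5], I[3,3]^2. HN layers by μ_θ (2 steps, strictly decreasing):
  μ^(1)=1; μ^(2)=-10

((0, 2, 4, 2, 2); (1, 0, 0, 0, 0))


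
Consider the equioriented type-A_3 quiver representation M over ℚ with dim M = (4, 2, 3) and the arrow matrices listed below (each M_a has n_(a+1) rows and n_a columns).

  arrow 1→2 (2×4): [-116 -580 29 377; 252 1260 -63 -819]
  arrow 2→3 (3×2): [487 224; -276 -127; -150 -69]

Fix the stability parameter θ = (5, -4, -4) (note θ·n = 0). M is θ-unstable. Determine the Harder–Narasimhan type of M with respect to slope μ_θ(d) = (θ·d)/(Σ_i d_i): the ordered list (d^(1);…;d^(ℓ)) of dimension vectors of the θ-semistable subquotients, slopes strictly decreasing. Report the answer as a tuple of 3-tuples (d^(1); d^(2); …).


Barcode: M ≅ I[1,1]^3, I[1,3], I[2,3], I[3,3]. HN layers by μ_θ (3 steps, strictly decreasing):
  μ^(1)=5; μ^(2)=-1; μ^(3)=-4

((3, 0, 0); (1, 1, 1); (0, 1, 2))


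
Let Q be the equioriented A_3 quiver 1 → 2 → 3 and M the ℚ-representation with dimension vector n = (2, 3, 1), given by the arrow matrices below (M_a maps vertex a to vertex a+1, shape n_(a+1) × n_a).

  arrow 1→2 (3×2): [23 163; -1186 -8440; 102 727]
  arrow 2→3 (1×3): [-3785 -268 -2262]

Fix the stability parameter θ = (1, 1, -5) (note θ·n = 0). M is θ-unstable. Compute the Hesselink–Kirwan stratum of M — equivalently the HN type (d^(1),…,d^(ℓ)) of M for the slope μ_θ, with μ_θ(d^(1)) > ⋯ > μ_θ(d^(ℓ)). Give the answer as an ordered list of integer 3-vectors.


Via rank(M_{q-1}∘⋯∘M_p): M ≅ I[1,2], I[1,3], I[2,2].
μ_θ-semistable layers: μ^(1)=1; μ^(2)=-1

((1, 2, 0); (1, 1, 1))


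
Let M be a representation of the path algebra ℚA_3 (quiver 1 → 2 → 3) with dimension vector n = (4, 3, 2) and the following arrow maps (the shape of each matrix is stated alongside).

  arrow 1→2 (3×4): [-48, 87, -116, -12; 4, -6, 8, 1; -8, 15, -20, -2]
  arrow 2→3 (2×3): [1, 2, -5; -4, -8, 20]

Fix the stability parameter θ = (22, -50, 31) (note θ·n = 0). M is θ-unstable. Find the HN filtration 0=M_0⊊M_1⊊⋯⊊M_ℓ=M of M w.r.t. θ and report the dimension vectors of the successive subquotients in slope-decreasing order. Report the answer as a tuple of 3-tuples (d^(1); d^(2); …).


Barcode: M ≅ I[1,1]^2, I[1,2]^2, I[2,3], I[3,3]. HN layers by μ_θ (4 steps, strictly decreasing):
  μ^(1)=31; μ^(2)=22; μ^(3)=-14; μ^(4)=-50

((0, 0, 2); (2, 0, 0); (2, 2, 0); (0, 1, 0))


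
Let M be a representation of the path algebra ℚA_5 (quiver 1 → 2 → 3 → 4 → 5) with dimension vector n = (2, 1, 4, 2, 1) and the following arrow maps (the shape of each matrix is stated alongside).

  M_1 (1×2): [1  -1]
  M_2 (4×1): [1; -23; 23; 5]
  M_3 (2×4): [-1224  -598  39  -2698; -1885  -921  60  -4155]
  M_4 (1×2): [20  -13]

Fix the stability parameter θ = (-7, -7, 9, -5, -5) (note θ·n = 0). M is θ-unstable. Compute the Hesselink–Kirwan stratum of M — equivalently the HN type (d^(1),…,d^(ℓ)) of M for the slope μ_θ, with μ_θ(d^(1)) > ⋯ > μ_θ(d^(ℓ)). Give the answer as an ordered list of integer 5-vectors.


Barcode: M ≅ I[1,1], I[1,5], I[3,3]^2, I[3,4]. HN layers by μ_θ (4 steps, strictly decreasing):
  μ^(1)=9; μ^(2)=2; μ^(3)=-1/3; μ^(4)=-7

((0, 0, 2, 0, 0); (0, 0, 1, 1, 0); (0, 0, 1, 1, 1); (2, 1, 0, 0, 0))


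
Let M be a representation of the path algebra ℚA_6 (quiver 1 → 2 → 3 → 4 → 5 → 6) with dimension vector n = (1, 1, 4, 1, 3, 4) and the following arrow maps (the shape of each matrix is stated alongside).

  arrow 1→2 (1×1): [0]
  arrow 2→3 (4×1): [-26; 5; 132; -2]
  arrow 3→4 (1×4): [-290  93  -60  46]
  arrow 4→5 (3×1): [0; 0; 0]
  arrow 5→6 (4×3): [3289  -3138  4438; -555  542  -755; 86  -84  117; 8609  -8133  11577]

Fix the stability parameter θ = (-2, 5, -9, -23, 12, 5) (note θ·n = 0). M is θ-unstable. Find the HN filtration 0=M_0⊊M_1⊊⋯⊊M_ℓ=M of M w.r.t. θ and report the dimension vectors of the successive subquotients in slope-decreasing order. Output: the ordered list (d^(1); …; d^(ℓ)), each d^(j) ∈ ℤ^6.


Via rank(M_{q-1}∘⋯∘M_p): M ≅ I[1,1], I[2,4], I[3,3]^3, I[5,6]^3, I[6,6].
μ_θ-semistable layers: μ^(1)=17/2; μ^(2)=5; μ^(3)=-2; μ^(4)=-9

((0, 0, 0, 0, 3, 3); (0, 0, 0, 0, 0, 1); (1, 0, 0, 0, 0, 0); (0, 1, 4, 1, 0, 0))


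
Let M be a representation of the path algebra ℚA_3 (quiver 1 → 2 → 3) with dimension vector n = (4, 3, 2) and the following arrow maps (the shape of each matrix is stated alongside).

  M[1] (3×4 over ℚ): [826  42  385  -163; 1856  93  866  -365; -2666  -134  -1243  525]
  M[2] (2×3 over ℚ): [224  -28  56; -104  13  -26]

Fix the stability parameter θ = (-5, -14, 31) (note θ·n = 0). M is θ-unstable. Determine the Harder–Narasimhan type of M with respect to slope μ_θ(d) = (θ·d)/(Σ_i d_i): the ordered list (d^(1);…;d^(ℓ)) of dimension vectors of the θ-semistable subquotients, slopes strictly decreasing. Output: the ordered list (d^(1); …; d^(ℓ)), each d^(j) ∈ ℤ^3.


Via rank(M_{q-1}∘⋯∘M_p): M ≅ I[1,1], I[1,2]^2, I[1,3], I[3,3].
μ_θ-semistable layers: μ^(1)=31; μ^(2)=-5; μ^(3)=-19/2

((0, 0, 2); (1, 0, 0); (3, 3, 0))


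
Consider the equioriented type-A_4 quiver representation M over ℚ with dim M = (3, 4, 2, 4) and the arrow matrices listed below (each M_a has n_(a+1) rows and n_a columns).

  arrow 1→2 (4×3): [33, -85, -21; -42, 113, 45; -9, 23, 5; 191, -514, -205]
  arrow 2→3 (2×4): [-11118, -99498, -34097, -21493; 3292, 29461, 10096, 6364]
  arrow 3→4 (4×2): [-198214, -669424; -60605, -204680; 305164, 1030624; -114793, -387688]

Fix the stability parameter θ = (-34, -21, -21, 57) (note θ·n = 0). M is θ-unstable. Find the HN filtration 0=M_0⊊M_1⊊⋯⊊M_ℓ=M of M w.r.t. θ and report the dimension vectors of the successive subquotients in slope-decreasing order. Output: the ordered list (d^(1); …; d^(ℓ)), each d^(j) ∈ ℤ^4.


Interval decomposition of M: I[1,2], I[1,3], I[1,4], I[2,2], I[4,4]^3.
HN type (ℓ=3): μ^(1)=57; μ^(2)=-21; μ^(3)=-34

((0, 0, 0, 4); (0, 4, 2, 0); (3, 0, 0, 0))


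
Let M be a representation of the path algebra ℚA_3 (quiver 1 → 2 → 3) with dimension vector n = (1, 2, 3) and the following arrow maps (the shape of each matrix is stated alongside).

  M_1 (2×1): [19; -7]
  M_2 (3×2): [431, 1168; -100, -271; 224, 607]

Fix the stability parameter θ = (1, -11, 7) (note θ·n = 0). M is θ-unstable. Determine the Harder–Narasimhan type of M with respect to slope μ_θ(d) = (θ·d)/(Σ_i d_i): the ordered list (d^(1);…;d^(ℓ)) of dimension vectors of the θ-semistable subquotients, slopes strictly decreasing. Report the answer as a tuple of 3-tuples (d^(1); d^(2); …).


Via rank(M_{q-1}∘⋯∘M_p): M ≅ I[1,3], I[2,3], I[3,3].
μ_θ-semistable layers: μ^(1)=7; μ^(2)=-5; μ^(3)=-11

((0, 0, 3); (1, 1, 0); (0, 1, 0))


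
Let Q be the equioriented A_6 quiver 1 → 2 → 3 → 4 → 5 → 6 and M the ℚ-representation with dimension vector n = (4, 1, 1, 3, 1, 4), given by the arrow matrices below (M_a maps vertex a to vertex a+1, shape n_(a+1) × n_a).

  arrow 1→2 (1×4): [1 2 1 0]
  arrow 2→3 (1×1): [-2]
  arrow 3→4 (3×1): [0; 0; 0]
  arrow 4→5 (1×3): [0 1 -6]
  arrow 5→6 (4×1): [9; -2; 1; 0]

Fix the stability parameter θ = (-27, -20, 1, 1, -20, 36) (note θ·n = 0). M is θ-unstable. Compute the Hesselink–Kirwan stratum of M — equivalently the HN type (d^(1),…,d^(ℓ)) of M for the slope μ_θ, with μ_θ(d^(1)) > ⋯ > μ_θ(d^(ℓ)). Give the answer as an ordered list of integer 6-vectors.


Via rank(M_{q-1}∘⋯∘M_p): M ≅ I[1,1]^3, I[1,3], I[4,4]^2, I[4,6], I[6,6]^3.
μ_θ-semistable layers: μ^(1)=36; μ^(2)=1; μ^(3)=-19/2; μ^(4)=-20; μ^(5)=-27

((0, 0, 0, 0, 0, 4); (0, 0, 1, 2, 0, 0); (0, 0, 0, 1, 1, 0); (0, 1, 0, 0, 0, 0); (4, 0, 0, 0, 0, 0))


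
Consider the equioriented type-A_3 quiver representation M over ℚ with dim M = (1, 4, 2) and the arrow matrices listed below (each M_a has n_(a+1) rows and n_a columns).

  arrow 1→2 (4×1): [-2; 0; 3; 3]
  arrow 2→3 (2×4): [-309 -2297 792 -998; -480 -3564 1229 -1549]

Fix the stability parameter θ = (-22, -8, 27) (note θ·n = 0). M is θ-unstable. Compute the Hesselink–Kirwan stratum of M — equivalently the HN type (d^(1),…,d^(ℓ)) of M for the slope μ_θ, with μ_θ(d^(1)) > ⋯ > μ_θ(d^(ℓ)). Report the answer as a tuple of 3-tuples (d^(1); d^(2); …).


Interval decomposition of M: I[1,2], I[2,2], I[2,3]^2.
HN type (ℓ=3): μ^(1)=27; μ^(2)=-8; μ^(3)=-22

((0, 0, 2); (0, 4, 0); (1, 0, 0))


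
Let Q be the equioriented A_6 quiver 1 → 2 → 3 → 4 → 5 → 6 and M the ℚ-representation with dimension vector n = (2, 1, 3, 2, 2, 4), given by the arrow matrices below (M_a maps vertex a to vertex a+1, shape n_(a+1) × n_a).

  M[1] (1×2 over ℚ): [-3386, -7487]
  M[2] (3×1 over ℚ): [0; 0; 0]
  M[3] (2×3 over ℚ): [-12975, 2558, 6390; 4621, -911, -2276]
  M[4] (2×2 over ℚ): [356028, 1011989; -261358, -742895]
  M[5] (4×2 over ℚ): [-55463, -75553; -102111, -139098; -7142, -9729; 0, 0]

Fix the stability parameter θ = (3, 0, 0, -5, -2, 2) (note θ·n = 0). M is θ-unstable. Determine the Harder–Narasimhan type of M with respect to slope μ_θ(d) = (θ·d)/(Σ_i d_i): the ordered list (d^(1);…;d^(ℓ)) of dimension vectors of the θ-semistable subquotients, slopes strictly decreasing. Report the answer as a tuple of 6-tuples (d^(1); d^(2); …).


Barcode: M ≅ I[1,1], I[1,2], I[3,3], I[3,6]^2, I[6,6]^2. HN layers by μ_θ (6 steps, strictly decreasing):
  μ^(1)=3; μ^(2)=2; μ^(3)=3/2; μ^(4)=0; μ^(5)=-2; μ^(6)=-5/2

((1, 0, 0, 0, 0, 0); (0, 0, 0, 0, 0, 4); (1, 1, 0, 0, 0, 0); (0, 0, 1, 0, 0, 0); (0, 0, 0, 0, 2, 0); (0, 0, 2, 2, 0, 0))


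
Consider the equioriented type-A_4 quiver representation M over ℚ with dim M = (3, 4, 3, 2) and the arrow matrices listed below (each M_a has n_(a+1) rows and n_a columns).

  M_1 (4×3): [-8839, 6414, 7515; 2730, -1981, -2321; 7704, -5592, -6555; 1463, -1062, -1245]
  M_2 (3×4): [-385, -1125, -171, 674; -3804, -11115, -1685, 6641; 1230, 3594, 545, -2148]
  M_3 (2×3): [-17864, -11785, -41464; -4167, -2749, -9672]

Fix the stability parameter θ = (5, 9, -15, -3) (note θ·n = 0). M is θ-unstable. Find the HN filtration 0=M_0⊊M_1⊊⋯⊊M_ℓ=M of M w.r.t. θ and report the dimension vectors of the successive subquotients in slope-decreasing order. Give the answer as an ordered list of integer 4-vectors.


Barcode: M ≅ I[1,2], I[1,4]^2, I[2,3]. HN layers by μ_θ (4 steps, strictly decreasing):
  μ^(1)=9; μ^(2)=5; μ^(3)=-1; μ^(4)=-3

((0, 1, 0, 0); (1, 0, 0, 0); (2, 2, 2, 2); (0, 1, 1, 0))


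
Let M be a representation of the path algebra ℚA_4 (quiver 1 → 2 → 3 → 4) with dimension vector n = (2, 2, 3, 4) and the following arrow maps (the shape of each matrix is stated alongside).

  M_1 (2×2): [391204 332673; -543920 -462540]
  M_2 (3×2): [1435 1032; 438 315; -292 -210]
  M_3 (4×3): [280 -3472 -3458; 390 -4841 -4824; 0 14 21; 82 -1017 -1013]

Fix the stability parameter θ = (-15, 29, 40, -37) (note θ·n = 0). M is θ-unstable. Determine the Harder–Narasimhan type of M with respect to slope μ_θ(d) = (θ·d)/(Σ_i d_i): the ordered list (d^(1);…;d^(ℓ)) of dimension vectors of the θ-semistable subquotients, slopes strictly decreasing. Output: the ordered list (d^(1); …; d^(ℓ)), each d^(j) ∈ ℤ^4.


Barcode: M ≅ I[1,1], I[1,3], I[2,4], I[3,4], I[4,4]^2. HN layers by μ_θ (6 steps, strictly decreasing):
  μ^(1)=40; μ^(2)=29; μ^(3)=32/3; μ^(4)=3/2; μ^(5)=-15; μ^(6)=-37

((0, 0, 1, 0); (0, 1, 0, 0); (0, 1, 1, 1); (0, 0, 1, 1); (2, 0, 0, 0); (0, 0, 0, 2))


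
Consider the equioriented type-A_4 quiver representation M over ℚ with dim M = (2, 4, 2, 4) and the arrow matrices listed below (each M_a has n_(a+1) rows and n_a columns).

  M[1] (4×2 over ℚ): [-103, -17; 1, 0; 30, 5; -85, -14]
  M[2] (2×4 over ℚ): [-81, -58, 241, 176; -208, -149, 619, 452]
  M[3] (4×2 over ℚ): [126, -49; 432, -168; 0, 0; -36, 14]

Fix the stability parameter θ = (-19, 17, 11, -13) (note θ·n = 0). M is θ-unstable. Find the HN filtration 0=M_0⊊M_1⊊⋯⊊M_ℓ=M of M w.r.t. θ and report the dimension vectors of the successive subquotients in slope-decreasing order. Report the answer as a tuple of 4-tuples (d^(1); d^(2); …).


Via rank(M_{q-1}∘⋯∘M_p): M ≅ I[1,3], I[1,4], I[2,2]^2, I[4,4]^3.
μ_θ-semistable layers: μ^(1)=17; μ^(2)=14; μ^(3)=5; μ^(4)=-13; μ^(5)=-19

((0, 2, 0, 0); (0, 1, 1, 0); (0, 1, 1, 1); (0, 0, 0, 3); (2, 0, 0, 0))


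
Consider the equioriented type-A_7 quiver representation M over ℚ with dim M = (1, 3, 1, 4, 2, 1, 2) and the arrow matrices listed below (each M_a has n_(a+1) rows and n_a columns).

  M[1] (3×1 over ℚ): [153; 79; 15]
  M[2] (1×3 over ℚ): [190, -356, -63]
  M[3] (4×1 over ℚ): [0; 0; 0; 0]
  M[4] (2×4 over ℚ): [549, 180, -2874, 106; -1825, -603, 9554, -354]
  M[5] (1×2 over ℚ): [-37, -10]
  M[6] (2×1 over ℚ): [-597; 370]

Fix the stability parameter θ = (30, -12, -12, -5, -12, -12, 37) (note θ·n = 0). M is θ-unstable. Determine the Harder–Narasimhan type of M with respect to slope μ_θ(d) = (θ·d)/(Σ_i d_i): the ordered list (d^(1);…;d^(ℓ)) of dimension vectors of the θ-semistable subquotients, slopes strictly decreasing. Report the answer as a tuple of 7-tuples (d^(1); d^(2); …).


Interval decomposition of M: I[1,3], I[2,2]^2, I[4,4]^2, I[4,5], I[4,7], I[7,7].
HN type (ℓ=6): μ^(1)=37; μ^(2)=2; μ^(3)=-5; μ^(4)=-17/2; μ^(5)=-29/3; μ^(6)=-12

((0, 0, 0, 0, 0, 0, 2); (1, 1, 1, 0, 0, 0, 0); (0, 0, 0, 2, 0, 0, 0); (0, 0, 0, 1, 1, 0, 0); (0, 0, 0, 1, 1, 1, 0); (0, 2, 0, 0, 0, 0, 0))


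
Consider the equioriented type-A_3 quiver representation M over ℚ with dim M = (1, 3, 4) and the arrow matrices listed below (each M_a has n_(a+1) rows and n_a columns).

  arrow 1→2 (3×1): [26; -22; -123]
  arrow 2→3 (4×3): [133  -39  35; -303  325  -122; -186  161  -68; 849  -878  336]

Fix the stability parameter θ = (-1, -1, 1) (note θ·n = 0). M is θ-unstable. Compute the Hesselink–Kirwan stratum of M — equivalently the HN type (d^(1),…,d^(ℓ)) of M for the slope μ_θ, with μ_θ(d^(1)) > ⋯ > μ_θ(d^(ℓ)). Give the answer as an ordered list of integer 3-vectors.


Barcode: M ≅ I[1,3], I[2,3]^2, I[3,3]. HN layers by μ_θ (2 steps, strictly decreasing):
  μ^(1)=1; μ^(2)=-1

((0, 0, 4); (1, 3, 0))


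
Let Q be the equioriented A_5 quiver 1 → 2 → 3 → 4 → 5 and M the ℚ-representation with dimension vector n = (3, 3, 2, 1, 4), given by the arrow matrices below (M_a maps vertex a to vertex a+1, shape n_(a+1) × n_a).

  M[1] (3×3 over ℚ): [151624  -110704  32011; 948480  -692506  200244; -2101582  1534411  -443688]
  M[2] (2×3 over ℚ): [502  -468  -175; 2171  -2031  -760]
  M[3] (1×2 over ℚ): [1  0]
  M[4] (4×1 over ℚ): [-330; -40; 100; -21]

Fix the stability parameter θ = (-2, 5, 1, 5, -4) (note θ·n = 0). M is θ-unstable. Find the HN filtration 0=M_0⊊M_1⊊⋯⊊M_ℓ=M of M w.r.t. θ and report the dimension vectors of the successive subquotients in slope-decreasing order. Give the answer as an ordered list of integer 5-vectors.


Barcode: M ≅ I[1,2], I[1,3], I[1,5], I[5,5]^3. HN layers by μ_θ (5 steps, strictly decreasing):
  μ^(1)=5; μ^(2)=3; μ^(3)=7/4; μ^(4)=-2; μ^(5)=-4

((0, 1, 0, 0, 0); (0, 1, 1, 0, 0); (0, 1, 1, 1, 1); (3, 0, 0, 0, 0); (0, 0, 0, 0, 3))


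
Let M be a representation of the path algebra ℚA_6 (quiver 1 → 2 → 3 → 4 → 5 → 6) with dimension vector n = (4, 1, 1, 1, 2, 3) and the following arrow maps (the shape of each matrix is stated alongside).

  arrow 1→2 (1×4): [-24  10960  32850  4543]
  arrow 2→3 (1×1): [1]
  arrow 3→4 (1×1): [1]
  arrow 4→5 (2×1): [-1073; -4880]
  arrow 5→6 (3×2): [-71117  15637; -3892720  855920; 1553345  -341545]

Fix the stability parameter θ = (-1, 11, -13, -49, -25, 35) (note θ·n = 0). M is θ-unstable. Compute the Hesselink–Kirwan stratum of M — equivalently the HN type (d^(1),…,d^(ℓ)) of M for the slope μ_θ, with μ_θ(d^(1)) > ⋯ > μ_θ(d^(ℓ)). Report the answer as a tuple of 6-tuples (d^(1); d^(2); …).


Via rank(M_{q-1}∘⋯∘M_p): M ≅ I[1,1]^3, I[1,6], I[5,5], I[6,6]^2.
μ_θ-semistable layers: μ^(1)=35; μ^(2)=-1; μ^(3)=-77/5; μ^(4)=-25

((0, 0, 0, 0, 0, 3); (3, 0, 0, 0, 0, 0); (1, 1, 1, 1, 1, 0); (0, 0, 0, 0, 1, 0))


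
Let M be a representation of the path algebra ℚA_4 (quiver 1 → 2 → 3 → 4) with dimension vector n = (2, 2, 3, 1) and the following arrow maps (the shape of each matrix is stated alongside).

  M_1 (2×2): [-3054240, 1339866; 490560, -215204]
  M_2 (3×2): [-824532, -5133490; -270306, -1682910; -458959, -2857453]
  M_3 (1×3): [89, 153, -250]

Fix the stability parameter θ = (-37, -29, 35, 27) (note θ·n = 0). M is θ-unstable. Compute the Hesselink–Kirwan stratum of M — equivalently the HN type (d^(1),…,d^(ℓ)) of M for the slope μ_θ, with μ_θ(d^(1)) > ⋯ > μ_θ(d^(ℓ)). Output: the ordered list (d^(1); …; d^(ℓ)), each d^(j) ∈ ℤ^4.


Interval decomposition of M: I[1,1], I[1,4], I[2,3], I[3,3].
HN type (ℓ=4): μ^(1)=35; μ^(2)=31; μ^(3)=-29; μ^(4)=-37

((0, 0, 2, 0); (0, 0, 1, 1); (0, 2, 0, 0); (2, 0, 0, 0))


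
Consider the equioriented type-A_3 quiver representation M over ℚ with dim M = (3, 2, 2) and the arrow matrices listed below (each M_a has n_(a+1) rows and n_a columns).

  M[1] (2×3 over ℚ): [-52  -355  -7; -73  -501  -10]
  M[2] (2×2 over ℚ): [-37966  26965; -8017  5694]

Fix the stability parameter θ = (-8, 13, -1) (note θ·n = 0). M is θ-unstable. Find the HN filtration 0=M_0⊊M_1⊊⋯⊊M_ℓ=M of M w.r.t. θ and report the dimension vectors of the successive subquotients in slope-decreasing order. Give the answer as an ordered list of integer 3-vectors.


Via rank(M_{q-1}∘⋯∘M_p): M ≅ I[1,1], I[1,3]^2.
μ_θ-semistable layers: μ^(1)=6; μ^(2)=-8

((0, 2, 2); (3, 0, 0))


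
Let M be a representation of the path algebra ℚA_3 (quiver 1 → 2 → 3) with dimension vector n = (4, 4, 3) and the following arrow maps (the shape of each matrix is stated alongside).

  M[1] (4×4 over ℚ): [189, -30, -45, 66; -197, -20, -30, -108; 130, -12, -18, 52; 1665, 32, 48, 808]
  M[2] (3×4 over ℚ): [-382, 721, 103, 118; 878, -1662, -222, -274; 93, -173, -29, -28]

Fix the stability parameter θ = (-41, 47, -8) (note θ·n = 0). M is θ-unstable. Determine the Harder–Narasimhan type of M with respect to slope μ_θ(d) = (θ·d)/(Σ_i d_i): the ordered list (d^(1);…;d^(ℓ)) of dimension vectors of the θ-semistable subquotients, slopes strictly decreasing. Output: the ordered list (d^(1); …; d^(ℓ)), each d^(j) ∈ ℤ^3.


Interval decomposition of M: I[1,1]^2, I[1,3]^2, I[2,2], I[2,3].
HN type (ℓ=3): μ^(1)=47; μ^(2)=39/2; μ^(3)=-41

((0, 1, 0); (0, 3, 3); (4, 0, 0))


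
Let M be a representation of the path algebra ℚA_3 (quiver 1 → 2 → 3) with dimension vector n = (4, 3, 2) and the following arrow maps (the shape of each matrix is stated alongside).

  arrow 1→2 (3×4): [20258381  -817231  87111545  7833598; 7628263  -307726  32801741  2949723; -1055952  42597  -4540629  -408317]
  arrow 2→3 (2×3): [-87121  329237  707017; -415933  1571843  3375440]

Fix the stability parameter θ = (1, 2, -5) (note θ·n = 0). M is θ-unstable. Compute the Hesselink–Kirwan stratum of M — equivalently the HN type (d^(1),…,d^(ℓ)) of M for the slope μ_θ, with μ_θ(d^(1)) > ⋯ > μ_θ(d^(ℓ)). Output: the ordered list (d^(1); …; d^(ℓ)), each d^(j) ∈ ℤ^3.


Via rank(M_{q-1}∘⋯∘M_p): M ≅ I[1,1], I[1,2], I[1,3]^2.
μ_θ-semistable layers: μ^(1)=2; μ^(2)=1; μ^(3)=-2/3

((0, 1, 0); (2, 0, 0); (2, 2, 2))


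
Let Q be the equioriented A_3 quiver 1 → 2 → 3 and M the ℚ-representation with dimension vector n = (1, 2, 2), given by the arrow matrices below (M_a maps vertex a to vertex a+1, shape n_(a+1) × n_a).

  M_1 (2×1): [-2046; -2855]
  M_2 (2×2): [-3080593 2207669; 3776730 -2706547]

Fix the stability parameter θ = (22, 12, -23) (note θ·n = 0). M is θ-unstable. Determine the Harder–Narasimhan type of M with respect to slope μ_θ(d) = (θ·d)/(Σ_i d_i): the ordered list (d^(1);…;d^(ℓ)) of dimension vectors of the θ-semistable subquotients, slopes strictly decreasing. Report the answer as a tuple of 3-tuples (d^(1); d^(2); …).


Interval decomposition of M: I[1,3], I[2,3].
HN type (ℓ=2): μ^(1)=11/3; μ^(2)=-11/2

((1, 1, 1); (0, 1, 1))


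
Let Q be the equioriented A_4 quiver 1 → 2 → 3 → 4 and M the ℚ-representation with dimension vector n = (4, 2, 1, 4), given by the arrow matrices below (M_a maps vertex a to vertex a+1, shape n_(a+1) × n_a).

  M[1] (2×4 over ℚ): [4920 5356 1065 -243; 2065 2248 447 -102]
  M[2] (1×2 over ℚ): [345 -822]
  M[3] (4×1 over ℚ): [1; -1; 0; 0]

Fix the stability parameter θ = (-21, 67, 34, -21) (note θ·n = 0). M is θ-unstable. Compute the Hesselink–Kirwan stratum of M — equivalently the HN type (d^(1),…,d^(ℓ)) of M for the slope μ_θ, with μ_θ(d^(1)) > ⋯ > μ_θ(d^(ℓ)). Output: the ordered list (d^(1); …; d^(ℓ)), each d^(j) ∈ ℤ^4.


Interval decomposition of M: I[1,1]^2, I[1,2], I[1,4], I[4,4]^3.
HN type (ℓ=3): μ^(1)=67; μ^(2)=80/3; μ^(3)=-21

((0, 1, 0, 0); (0, 1, 1, 1); (4, 0, 0, 3))


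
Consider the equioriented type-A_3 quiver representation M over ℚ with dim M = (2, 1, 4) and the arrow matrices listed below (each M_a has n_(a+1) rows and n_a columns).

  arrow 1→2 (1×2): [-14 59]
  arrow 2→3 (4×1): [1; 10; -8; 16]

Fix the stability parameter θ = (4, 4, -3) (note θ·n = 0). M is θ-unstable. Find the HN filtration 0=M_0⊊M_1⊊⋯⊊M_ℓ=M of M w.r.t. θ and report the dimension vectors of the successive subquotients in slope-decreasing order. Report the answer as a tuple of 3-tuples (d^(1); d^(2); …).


Interval decomposition of M: I[1,1], I[1,3], I[3,3]^3.
HN type (ℓ=3): μ^(1)=4; μ^(2)=5/3; μ^(3)=-3

((1, 0, 0); (1, 1, 1); (0, 0, 3))


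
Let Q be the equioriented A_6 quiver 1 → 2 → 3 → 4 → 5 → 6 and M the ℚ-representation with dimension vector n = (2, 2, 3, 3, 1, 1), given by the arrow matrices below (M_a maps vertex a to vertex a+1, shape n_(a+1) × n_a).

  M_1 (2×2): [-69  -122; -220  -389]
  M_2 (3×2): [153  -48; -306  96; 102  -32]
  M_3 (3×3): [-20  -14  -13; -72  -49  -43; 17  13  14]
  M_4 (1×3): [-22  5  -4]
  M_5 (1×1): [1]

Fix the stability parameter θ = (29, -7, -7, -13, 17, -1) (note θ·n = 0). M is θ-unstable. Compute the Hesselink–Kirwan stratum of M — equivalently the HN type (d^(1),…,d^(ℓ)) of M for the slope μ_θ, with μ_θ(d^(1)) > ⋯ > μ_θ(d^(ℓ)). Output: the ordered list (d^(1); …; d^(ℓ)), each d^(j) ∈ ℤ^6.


Barcode: M ≅ I[1,2], I[1,4], I[3,4], I[3,6]. HN layers by μ_θ (4 steps, strictly decreasing):
  μ^(1)=11; μ^(2)=8; μ^(3)=1/2; μ^(4)=-10

((1, 1, 0, 0, 0, 0); (0, 0, 0, 0, 1, 1); (1, 1, 1, 1, 0, 0); (0, 0, 2, 2, 0, 0))


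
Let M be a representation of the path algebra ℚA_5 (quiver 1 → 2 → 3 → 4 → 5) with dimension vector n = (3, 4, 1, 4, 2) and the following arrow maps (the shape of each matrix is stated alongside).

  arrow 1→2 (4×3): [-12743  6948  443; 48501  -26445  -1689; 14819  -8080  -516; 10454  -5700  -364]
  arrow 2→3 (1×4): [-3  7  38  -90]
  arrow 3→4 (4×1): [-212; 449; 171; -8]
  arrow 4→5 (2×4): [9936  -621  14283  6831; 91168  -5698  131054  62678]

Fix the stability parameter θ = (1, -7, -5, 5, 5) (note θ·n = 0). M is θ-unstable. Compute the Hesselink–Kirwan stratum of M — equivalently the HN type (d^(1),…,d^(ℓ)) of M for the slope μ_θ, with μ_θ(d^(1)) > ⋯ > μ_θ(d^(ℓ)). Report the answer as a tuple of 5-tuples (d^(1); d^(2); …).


Barcode: M ≅ I[1,2]^2, I[1,5], I[2,2], I[4,4]^3, I[5,5]. HN layers by μ_θ (4 steps, strictly decreasing):
  μ^(1)=5; μ^(2)=-3; μ^(3)=-11/3; μ^(4)=-7

((0, 0, 0, 4, 2); (2, 2, 0, 0, 0); (1, 1, 1, 0, 0); (0, 1, 0, 0, 0))


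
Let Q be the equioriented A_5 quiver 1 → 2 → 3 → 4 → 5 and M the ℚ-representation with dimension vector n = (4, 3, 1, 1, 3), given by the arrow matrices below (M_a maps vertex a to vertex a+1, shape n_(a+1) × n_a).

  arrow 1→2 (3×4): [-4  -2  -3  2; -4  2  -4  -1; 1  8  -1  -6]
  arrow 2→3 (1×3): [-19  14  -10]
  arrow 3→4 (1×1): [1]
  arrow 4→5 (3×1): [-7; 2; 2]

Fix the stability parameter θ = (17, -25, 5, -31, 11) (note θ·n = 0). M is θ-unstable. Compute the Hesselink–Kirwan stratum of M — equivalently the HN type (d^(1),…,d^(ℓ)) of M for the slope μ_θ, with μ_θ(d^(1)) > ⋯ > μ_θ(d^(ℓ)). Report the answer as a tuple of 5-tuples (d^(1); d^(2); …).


Interval decomposition of M: I[1,1], I[1,2]^2, I[1,5], I[5,5]^2.
HN type (ℓ=4): μ^(1)=17; μ^(2)=11; μ^(3)=-4; μ^(4)=-17/2

((1, 0, 0, 0, 0); (0, 0, 0, 0, 3); (2, 2, 0, 0, 0); (1, 1, 1, 1, 0))


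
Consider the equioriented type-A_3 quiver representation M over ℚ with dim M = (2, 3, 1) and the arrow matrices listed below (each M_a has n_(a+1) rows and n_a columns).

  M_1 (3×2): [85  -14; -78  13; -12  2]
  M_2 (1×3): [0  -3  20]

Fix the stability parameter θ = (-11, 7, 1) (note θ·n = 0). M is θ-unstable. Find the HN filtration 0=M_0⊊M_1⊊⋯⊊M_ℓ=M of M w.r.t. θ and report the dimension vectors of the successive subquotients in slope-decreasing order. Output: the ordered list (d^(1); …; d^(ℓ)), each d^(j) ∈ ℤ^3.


Via rank(M_{q-1}∘⋯∘M_p): M ≅ I[1,2], I[1,3], I[2,2].
μ_θ-semistable layers: μ^(1)=7; μ^(2)=4; μ^(3)=-11

((0, 2, 0); (0, 1, 1); (2, 0, 0))


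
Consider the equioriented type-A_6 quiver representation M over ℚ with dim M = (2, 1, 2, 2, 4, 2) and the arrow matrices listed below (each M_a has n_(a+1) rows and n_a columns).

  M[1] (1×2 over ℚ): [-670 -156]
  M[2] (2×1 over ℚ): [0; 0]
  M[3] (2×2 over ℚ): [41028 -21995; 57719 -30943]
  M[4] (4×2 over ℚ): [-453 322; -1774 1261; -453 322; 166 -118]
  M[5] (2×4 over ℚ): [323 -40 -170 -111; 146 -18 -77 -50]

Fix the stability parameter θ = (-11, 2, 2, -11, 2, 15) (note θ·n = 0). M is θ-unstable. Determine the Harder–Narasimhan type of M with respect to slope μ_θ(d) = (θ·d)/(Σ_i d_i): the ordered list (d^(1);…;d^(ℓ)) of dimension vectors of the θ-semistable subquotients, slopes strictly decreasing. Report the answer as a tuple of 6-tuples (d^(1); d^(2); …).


Barcode: M ≅ I[1,1], I[1,2], I[3,5], I[3,6], I[5,5], I[5,6]. HN layers by μ_θ (4 steps, strictly decreasing):
  μ^(1)=15; μ^(2)=2; μ^(3)=-9/2; μ^(4)=-11

((0, 0, 0, 0, 0, 2); (0, 1, 0, 0, 4, 0); (0, 0, 2, 2, 0, 0); (2, 0, 0, 0, 0, 0))


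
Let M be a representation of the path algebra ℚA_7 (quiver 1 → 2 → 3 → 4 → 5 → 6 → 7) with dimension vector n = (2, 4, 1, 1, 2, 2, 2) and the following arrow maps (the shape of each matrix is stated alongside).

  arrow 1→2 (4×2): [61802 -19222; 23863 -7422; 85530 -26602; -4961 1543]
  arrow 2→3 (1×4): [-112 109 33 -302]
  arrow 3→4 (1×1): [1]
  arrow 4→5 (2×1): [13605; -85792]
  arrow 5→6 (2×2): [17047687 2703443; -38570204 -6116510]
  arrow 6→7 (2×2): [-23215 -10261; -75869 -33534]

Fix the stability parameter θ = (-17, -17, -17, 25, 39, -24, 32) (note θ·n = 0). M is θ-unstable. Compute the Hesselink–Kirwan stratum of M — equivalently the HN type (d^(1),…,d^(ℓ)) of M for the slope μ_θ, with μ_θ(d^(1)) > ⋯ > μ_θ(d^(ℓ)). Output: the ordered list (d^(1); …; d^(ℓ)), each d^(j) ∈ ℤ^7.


Via rank(M_{q-1}∘⋯∘M_p): M ≅ I[1,2], I[1,7], I[2,2]^2, I[5,7].
μ_θ-semistable layers: μ^(1)=32; μ^(2)=40/3; μ^(3)=15/2; μ^(4)=-17

((0, 0, 0, 0, 0, 0, 2); (0, 0, 0, 1, 1, 1, 0); (0, 0, 0, 0, 1, 1, 0); (2, 4, 1, 0, 0, 0, 0))


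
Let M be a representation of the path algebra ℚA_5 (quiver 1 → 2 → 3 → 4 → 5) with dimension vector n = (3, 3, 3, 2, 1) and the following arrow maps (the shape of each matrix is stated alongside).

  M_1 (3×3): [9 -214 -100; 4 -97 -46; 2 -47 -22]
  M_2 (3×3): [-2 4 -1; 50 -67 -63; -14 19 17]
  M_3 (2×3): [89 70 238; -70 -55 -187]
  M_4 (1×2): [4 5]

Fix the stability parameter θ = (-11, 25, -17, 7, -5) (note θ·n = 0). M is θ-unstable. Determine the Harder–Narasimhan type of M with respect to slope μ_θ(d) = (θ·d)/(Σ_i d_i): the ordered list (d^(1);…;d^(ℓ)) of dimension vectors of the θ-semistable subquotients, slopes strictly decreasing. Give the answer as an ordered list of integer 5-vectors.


Via rank(M_{q-1}∘⋯∘M_p): M ≅ I[1,2], I[1,4], I[1,5], I[3,3].
μ_θ-semistable layers: μ^(1)=25; μ^(2)=7; μ^(3)=4; μ^(4)=5/2; μ^(5)=-11; μ^(6)=-17

((0, 1, 0, 0, 0); (0, 0, 0, 1, 0); (0, 1, 1, 0, 0); (0, 1, 1, 1, 1); (3, 0, 0, 0, 0); (0, 0, 1, 0, 0))


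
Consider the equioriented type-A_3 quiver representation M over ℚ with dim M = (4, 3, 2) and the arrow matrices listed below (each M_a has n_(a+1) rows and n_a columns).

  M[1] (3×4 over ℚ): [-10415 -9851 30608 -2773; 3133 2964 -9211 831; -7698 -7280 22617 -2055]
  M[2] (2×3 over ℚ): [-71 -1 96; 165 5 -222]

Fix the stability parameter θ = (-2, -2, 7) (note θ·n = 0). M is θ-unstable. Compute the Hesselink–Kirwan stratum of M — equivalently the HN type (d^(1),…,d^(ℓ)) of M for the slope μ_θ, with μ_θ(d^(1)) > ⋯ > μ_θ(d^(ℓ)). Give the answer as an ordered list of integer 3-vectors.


Interval decomposition of M: I[1,1], I[1,2], I[1,3]^2.
HN type (ℓ=2): μ^(1)=7; μ^(2)=-2

((0, 0, 2); (4, 3, 0))


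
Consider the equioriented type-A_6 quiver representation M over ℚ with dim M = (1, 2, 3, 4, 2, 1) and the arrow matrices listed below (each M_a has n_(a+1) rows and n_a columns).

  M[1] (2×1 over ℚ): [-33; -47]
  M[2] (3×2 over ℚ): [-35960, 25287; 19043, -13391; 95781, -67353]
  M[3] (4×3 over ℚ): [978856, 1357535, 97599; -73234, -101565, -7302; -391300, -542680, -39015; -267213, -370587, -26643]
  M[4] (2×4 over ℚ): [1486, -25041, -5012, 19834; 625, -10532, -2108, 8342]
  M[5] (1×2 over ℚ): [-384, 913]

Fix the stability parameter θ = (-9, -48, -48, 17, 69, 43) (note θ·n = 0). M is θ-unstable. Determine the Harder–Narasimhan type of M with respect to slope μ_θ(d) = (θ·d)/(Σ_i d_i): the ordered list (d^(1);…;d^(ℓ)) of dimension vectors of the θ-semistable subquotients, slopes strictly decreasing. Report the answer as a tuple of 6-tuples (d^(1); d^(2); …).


Interval decomposition of M: I[1,6], I[2,5], I[3,4], I[4,4].
HN type (ℓ=5): μ^(1)=69; μ^(2)=56; μ^(3)=17; μ^(4)=-35; μ^(5)=-48

((0, 0, 0, 0, 1, 0); (0, 0, 0, 0, 1, 1); (0, 0, 0, 4, 0, 0); (1, 1, 1, 0, 0, 0); (0, 1, 2, 0, 0, 0))


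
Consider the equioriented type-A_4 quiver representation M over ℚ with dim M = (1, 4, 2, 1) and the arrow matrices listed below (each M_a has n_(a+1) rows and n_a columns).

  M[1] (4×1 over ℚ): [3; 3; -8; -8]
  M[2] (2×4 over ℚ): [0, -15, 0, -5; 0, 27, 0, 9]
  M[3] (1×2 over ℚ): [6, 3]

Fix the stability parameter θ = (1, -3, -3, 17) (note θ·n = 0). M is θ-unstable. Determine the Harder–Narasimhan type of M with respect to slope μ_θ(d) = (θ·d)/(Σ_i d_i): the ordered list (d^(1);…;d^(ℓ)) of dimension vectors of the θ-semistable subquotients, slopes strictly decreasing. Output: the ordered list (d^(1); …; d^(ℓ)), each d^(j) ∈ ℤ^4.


Via rank(M_{q-1}∘⋯∘M_p): M ≅ I[1,4], I[2,2]^3, I[3,3].
μ_θ-semistable layers: μ^(1)=17; μ^(2)=-5/3; μ^(3)=-3

((0, 0, 0, 1); (1, 1, 1, 0); (0, 3, 1, 0))


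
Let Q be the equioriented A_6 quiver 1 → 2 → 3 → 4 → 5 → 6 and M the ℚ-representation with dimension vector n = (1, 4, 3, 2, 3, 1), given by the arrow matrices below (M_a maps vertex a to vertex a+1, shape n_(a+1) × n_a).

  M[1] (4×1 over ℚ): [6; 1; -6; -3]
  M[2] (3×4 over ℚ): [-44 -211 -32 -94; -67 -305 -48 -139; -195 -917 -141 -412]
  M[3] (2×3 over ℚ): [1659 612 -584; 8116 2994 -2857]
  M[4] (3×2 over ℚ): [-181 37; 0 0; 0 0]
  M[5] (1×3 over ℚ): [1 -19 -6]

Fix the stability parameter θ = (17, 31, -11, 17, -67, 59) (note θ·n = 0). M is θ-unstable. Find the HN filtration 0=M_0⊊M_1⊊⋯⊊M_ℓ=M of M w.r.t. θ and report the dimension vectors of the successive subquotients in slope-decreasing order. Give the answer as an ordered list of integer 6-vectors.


Barcode: M ≅ I[1,4], I[2,2], I[2,3], I[2,6], I[5,5]^2. HN layers by μ_θ (7 steps, strictly decreasing):
  μ^(1)=59; μ^(2)=31; μ^(3)=17; μ^(4)=37/3; μ^(5)=10; μ^(6)=-15/2; μ^(7)=-67

((0, 0, 0, 0, 0, 1); (0, 1, 0, 0, 0, 0); (0, 0, 0, 1, 0, 0); (1, 1, 1, 0, 0, 0); (0, 1, 1, 0, 0, 0); (0, 1, 1, 1, 1, 0); (0, 0, 0, 0, 2, 0))


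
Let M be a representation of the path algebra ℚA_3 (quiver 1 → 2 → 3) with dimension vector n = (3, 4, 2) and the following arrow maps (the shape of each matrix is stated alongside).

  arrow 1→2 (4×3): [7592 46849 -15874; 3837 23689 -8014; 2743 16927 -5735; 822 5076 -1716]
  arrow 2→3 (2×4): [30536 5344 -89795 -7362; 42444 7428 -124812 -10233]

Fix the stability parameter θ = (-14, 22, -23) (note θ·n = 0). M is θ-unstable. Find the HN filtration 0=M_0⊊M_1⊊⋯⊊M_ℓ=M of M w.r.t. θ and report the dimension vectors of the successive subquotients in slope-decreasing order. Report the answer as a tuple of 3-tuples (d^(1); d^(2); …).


Barcode: M ≅ I[1,2], I[1,3]^2, I[2,2]. HN layers by μ_θ (3 steps, strictly decreasing):
  μ^(1)=22; μ^(2)=-1/2; μ^(3)=-14

((0, 2, 0); (0, 2, 2); (3, 0, 0))


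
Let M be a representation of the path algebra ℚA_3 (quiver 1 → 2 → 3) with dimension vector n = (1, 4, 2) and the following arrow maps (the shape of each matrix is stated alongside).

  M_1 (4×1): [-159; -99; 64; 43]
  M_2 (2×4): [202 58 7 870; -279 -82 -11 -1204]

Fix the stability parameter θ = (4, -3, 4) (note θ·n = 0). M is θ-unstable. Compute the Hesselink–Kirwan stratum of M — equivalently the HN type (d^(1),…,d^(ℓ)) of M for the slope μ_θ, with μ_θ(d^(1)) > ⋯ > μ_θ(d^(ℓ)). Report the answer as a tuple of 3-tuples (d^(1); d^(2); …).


Interval decomposition of M: I[1,3], I[2,2]^2, I[2,3].
HN type (ℓ=3): μ^(1)=4; μ^(2)=1/2; μ^(3)=-3

((0, 0, 2); (1, 1, 0); (0, 3, 0))


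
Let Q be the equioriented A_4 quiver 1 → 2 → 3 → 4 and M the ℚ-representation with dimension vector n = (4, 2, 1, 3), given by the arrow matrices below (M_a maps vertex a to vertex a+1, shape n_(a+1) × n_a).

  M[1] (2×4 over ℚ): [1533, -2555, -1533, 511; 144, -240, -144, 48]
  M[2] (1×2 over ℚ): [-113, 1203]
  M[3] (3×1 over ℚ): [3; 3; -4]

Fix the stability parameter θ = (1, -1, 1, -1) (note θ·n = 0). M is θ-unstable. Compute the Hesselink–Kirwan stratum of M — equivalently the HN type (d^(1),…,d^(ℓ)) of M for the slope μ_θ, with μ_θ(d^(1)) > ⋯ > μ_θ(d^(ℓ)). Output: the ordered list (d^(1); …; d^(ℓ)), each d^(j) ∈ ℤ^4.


Barcode: M ≅ I[1,1]^3, I[1,4], I[2,2], I[4,4]^2. HN layers by μ_θ (3 steps, strictly decreasing):
  μ^(1)=1; μ^(2)=0; μ^(3)=-1

((3, 0, 0, 0); (1, 1, 1, 1); (0, 1, 0, 2))


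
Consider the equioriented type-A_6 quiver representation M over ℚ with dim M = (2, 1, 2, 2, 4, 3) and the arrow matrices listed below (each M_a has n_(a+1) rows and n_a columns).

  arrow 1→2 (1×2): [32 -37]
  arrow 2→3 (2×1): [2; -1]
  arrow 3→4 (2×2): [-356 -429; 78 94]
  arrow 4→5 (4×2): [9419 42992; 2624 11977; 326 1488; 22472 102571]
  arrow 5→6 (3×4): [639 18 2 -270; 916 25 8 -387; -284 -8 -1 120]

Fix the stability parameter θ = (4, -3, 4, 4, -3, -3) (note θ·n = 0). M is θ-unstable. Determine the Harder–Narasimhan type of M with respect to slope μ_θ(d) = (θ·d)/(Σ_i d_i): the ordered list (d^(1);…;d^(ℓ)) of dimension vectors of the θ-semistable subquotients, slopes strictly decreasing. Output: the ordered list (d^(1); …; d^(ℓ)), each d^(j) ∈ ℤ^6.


Barcode: M ≅ I[1,1], I[1,6], I[3,5], I[5,6]^2. HN layers by μ_θ (4 steps, strictly decreasing):
  μ^(1)=4; μ^(2)=5/3; μ^(3)=1/2; μ^(4)=-3

((1, 0, 0, 0, 0, 0); (0, 0, 1, 1, 1, 0); (1, 1, 1, 1, 1, 1); (0, 0, 0, 0, 2, 2))


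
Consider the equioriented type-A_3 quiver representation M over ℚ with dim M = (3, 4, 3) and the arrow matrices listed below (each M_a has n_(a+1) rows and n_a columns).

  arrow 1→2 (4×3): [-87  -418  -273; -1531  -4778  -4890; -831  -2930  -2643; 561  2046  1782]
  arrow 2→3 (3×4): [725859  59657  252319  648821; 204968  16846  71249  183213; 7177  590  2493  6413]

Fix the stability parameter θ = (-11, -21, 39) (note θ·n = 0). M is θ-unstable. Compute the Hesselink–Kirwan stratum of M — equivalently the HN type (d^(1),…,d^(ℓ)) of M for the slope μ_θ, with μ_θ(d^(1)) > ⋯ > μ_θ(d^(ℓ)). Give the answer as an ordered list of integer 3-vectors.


Interval decomposition of M: I[1,1], I[1,3]^2, I[2,2], I[2,3].
HN type (ℓ=4): μ^(1)=39; μ^(2)=-11; μ^(3)=-16; μ^(4)=-21

((0, 0, 3); (1, 0, 0); (2, 2, 0); (0, 2, 0))
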